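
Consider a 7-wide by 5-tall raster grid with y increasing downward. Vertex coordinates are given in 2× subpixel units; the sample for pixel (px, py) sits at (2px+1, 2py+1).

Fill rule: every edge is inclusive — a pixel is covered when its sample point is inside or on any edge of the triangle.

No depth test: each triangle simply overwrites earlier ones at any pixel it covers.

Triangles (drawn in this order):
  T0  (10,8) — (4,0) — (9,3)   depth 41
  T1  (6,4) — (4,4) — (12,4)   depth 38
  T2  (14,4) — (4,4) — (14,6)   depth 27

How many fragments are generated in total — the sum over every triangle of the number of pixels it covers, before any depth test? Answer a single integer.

T0:
  2·area = 22
  edge (10, 8)→(4, 0): d=(-6,-8) inclusive
  edge (4, 0)→(9, 3): d=(5,3) inclusive
  edge (9, 3)→(10, 8): d=(1,5) inclusive
    (2,0)@(5, 1): e=[2,2,18] → █
    (3,0)@(7, 1): e=[18,-4,8] → ·
    (2,1)@(5, 3): e=[-10,12,20] → ·
    (3,1)@(7, 3): e=[6,6,10] → █
    (4,1)@(9, 3): e=[22,0,0] → █  [on edge]
    (5,1)@(11, 3): e=[38,-6,-10] → ·
    (3,2)@(7, 5): e=[-6,16,12] → ·
    (4,2)@(9, 5): e=[10,10,2] → █
    (5,2)@(11, 5): e=[26,4,-8] → ·
    (4,3)@(9, 7): e=[-2,20,4] → ·
  covered (4 px):
    · · █ · · · ·
    · · · █ █ · ·
    · · · · █ · ·
    · · · · · · ·
    · · · · · · ·
T1:
  degenerate (2·area = 0) — covers nothing
T2:
  2·area = 20  (B↔C swapped to make it positive)
  edge (14, 4)→(14, 6): d=(0,2) inclusive
  edge (14, 6)→(4, 4): d=(-10,-2) inclusive
  edge (4, 4)→(14, 4): d=(10,0) inclusive
    (4,2)@(9, 5): e=[10,0,10] → █  [on edge]
    (5,2)@(11, 5): e=[6,4,10] → █
    (6,2)@(13, 5): e=[2,8,10] → █
    (4,3)@(9, 7): e=[10,-20,30] → ·
    (5,3)@(11, 7): e=[6,-16,30] → ·
    (6,3)@(13, 7): e=[2,-12,30] → ·
  covered (3 px):
    · · · · · · ·
    · · · · · · ·
    · · · · █ █ █
    · · · · · · ·
    · · · · · · ·

Final: 7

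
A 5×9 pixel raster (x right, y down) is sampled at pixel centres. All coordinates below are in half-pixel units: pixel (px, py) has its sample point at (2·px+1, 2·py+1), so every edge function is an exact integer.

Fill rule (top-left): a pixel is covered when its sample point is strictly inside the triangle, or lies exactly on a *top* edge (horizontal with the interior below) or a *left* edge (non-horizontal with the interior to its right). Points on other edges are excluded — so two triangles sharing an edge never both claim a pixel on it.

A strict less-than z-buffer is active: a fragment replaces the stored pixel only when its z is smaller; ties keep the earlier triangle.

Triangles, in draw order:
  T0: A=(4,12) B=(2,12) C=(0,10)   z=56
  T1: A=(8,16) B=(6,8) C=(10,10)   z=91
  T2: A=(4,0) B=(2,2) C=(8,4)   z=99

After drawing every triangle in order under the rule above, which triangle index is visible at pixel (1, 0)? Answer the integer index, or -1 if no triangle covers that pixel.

T0:
  2·area = 4
  edge (4, 12)→(2, 12): d=(-2,0) right/bottom  bias=-1
  edge (2, 12)→(0, 10): d=(-2,-2) top-left  bias=+0
  edge (0, 10)→(4, 12): d=(4,2) right/bottom  bias=-1
    (0,5)@(1, 11): e=[2,0,2] → #  [on edge]
    (1,5)@(3, 11): e=[2,4,-2] → ·
    (0,6)@(1, 13): e=[-2,-4,10] → ·
    (1,6)@(3, 13): e=[-2,0,6] → ·  [on edge]
    (2,7)@(5, 15): e=[-6,0,10] → ·  [on edge]
    (3,8)@(7, 17): e=[-10,0,14] → ·  [on edge]
  covered (1 px):
    · · · · ·
    · · · · ·
    · · · · ·
    · · · · ·
    · · · · ·
    # · · · ·
    · · · · ·
    · · · · ·
    · · · · ·
T1:
  2·area = 28
  edge (8, 16)→(6, 8): d=(-2,-8) top-left  bias=+0
  edge (6, 8)→(10, 10): d=(4,2) right/bottom  bias=-1
  edge (10, 10)→(8, 16): d=(-2,6) right/bottom  bias=-1
    (3,4)@(7, 9): e=[6,2,20] → #
    (4,4)@(9, 9): e=[22,-2,8] → ·
    (3,5)@(7, 11): e=[2,10,16] → #
    (4,5)@(9, 11): e=[18,6,4] → #
    (3,6)@(7, 13): e=[-2,18,12] → ·
    (4,6)@(9, 13): e=[14,14,0] → ·  [on edge]
  covered (3 px):
    · · · · ·
    · · · · ·
    · · · · ·
    · · · · ·
    · · · # ·
    · · · # #
    · · · · ·
    · · · · ·
    · · · · ·
T2:
  2·area = 16  (B↔C swapped to make it positive)
  edge (4, 0)→(8, 4): d=(4,4) right/bottom  bias=-1
  edge (8, 4)→(2, 2): d=(-6,-2) top-left  bias=+0
  edge (2, 2)→(4, 0): d=(2,-2) top-left  bias=+0
    (1,0)@(3, 1): e=[8,8,0] → #  [on edge]
    (2,0)@(5, 1): e=[0,12,4] → ·  [on edge]
    (0,1)@(1, 3): e=[24,-8,0] → ·  [on edge]
    (1,1)@(3, 3): e=[16,-4,4] → ·
    (2,1)@(5, 3): e=[8,0,8] → #  [on edge]
    (3,1)@(7, 3): e=[0,4,12] → ·  [on edge]
    (2,2)@(5, 5): e=[16,-12,12] → ·
    (4,2)@(9, 5): e=[0,-4,20] → ·  [on edge]
  covered (2 px):
    · # · · ·
    · · # · ·
    · · · · ·
    · · · · ·
    · · · · ·
    · · · · ·
    · · · · ·
    · · · · ·
    · · · · ·

Z-buffer (winner per pixel, '.' = empty):
  . 2 . . .
  . . 2 . .
  . . . . .
  . . . . .
  . . . 1 .
  0 . . 1 1
  . . . . .
  . . . . .
  . . . . .

Final: 2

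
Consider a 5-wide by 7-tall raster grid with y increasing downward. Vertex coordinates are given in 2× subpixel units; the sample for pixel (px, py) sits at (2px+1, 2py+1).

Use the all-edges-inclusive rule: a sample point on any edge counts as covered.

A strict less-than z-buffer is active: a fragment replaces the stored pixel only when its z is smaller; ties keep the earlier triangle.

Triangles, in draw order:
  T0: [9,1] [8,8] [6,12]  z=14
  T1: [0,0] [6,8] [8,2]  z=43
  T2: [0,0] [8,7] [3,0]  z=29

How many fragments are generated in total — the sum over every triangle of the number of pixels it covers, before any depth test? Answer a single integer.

T0:
  2·area = 10
  edge (9, 1)→(8, 8): d=(-1,7) inclusive
  edge (8, 8)→(6, 12): d=(-2,4) inclusive
  edge (6, 12)→(9, 1): d=(3,-11) inclusive
    (4,0)@(9, 1): e=[0,10,0] → █  [on edge]
    (4,1)@(9, 3): e=[-2,6,6] → ·
    (3,4)@(7, 9): e=[6,2,2] → █
    (4,4)@(9, 9): e=[-8,-6,24] → ·
    (3,5)@(7, 11): e=[4,-2,8] → ·
  covered (2 px):
    · · · · █
    · · · · ·
    · · · · ·
    · · · · ·
    · · · █ ·
    · · · · ·
    · · · · ·
T1:
  2·area = 52  (B↔C swapped to make it positive)
  edge (0, 0)→(8, 2): d=(8,2) inclusive
  edge (8, 2)→(6, 8): d=(-2,6) inclusive
  edge (6, 8)→(0, 0): d=(-6,-8) inclusive
    (0,0)@(1, 1): e=[6,44,2] → █
    (1,0)@(3, 1): e=[2,32,18] → █
    (2,0)@(5, 1): e=[-2,20,34] → ·
    (0,1)@(1, 3): e=[22,40,-10] → ·
    (1,1)@(3, 3): e=[18,28,6] → █
    (2,1)@(5, 3): e=[14,16,22] → █
    (3,1)@(7, 3): e=[10,4,38] → █
    (4,1)@(9, 3): e=[6,-8,54] → ·
    (1,2)@(3, 5): e=[34,24,-6] → ·
    (2,2)@(5, 5): e=[30,12,10] → █
    (3,2)@(7, 5): e=[26,0,26] → █  [on edge]
    (4,2)@(9, 5): e=[22,-12,42] → ·
    (2,5)@(5, 11): e=[78,0,-26] → ·  [on edge]
  covered (7 px):
    █ █ · · ·
    · █ █ █ ·
    · · █ █ ·
    · · · · ·
    · · · · ·
    · · · · ·
    · · · · ·
T2:
  2·area = 21  (B↔C swapped to make it positive)
  edge (0, 0)→(3, 0): d=(3,0) inclusive
  edge (3, 0)→(8, 7): d=(5,7) inclusive
  edge (8, 7)→(0, 0): d=(-8,-7) inclusive
    (1,0)@(3, 1): e=[3,5,13] → █
    (2,0)@(5, 1): e=[3,-9,27] → ·
    (1,1)@(3, 3): e=[9,15,-3] → ·
    (2,1)@(5, 3): e=[9,1,11] → █
    (3,1)@(7, 3): e=[9,-13,25] → ·
    (2,2)@(5, 5): e=[15,11,-5] → ·
  covered (2 px):
    · █ · · ·
    · · █ · ·
    · · · · ·
    · · · · ·
    · · · · ·
    · · · · ·
    · · · · ·

Result: 11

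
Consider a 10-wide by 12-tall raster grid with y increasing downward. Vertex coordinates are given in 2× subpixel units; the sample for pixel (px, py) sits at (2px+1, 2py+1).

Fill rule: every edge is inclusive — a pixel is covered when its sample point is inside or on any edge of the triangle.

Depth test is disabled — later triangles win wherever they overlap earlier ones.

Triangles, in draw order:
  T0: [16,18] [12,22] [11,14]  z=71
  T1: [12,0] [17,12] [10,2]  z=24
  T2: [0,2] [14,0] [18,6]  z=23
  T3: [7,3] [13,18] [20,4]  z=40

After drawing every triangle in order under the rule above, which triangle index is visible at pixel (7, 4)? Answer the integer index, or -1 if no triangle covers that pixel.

T0:
  2·area = 36
  edge (16, 18)→(12, 22): d=(-4,4) inclusive
  edge (12, 22)→(11, 14): d=(-1,-8) inclusive
  edge (11, 14)→(16, 18): d=(5,4) inclusive
    (9,7)@(19, 15): e=[0,63,-27] → .  [on edge]
    (6,8)@(13, 17): e=[16,13,7] → X
    (7,8)@(15, 17): e=[8,29,-1] → .
    (8,8)@(17, 17): e=[0,45,-9] → .  [on edge]
    (6,9)@(13, 19): e=[8,11,17] → X
    (7,9)@(15, 19): e=[0,27,9] → X  [on edge]
    (8,9)@(17, 19): e=[-8,43,1] → .
    (6,10)@(13, 21): e=[0,9,27] → X  [on edge]
    (7,10)@(15, 21): e=[-8,25,19] → .
    (5,11)@(11, 23): e=[0,-9,45] → .  [on edge]
    (6,11)@(13, 23): e=[-8,7,37] → .
  covered (4 px):
    . . . . . . . . . .
    . . . . . . . . . .
    . . . . . . . . . .
    . . . . . . . . . .
    . . . . . . . . . .
    . . . . . . . . . .
    . . . . . . . . . .
    . . . . . . . . . .
    . . . . . . X . . .
    . . . . . . X X . .
    . . . . . . X . . .
    . . . . . . . . . .
T1:
  2·area = 34
  edge (12, 0)→(17, 12): d=(5,12) inclusive
  edge (17, 12)→(10, 2): d=(-7,-10) inclusive
  edge (10, 2)→(12, 0): d=(2,-2) inclusive
    (5,0)@(11, 1): e=[17,17,0] → X  [on edge]
    (6,0)@(13, 1): e=[-7,37,4] → .
    (4,1)@(9, 3): e=[51,-17,0] → .  [on edge]
    (5,1)@(11, 3): e=[27,3,4] → X
    (6,1)@(13, 3): e=[3,23,8] → X
    (7,1)@(15, 3): e=[-21,43,12] → .
    (3,2)@(7, 5): e=[85,-51,0] → .  [on edge]
    (5,2)@(11, 5): e=[37,-11,8] → .
    (6,2)@(13, 5): e=[13,9,12] → X
    (7,2)@(15, 5): e=[-11,29,16] → .
    (2,3)@(5, 7): e=[119,-85,0] → .  [on edge]
    (6,3)@(13, 7): e=[23,-5,16] → .
    (1,4)@(3, 9): e=[153,-119,0] → .  [on edge]
    (0,5)@(1, 11): e=[187,-153,0] → .  [on edge]
  covered (5 px):
    . . . . . X . . . .
    . . . . . X X . . .
    . . . . . . X . . .
    . . . . . . . . . .
    . . . . . . . X . .
    . . . . . . . . . .
    . . . . . . . . . .
    . . . . . . . . . .
    . . . . . . . . . .
    . . . . . . . . . .
    . . . . . . . . . .
    . . . . . . . . . .
T2:
  2·area = 92
  edge (0, 2)→(14, 0): d=(14,-2) inclusive
  edge (14, 0)→(18, 6): d=(4,6) inclusive
  edge (18, 6)→(0, 2): d=(-18,-4) inclusive
    (3,0)@(7, 1): e=[0,46,46] → X  [on edge]
    (4,0)@(9, 1): e=[4,34,54] → X
    (5,0)@(11, 1): e=[8,22,62] → X
    (6,0)@(13, 1): e=[12,10,70] → X
    (7,0)@(15, 1): e=[16,-2,78] → .
    (2,1)@(5, 3): e=[24,66,2] → X
    (7,1)@(15, 3): e=[44,6,42] → X
    (8,1)@(17, 3): e=[48,-6,50] → .
    (2,2)@(5, 5): e=[52,74,-34] → .
    (3,2)@(7, 5): e=[56,62,-26] → .
    (4,2)@(9, 5): e=[60,50,-18] → .
    (5,2)@(11, 5): e=[64,38,-10] → .
  covered (12 px):
    . . . X X X X . . .
    . . X X X X X X . .
    . . . . . . . X X .
    . . . . . . . . . .
    . . . . . . . . . .
    . . . . . . . . . .
    . . . . . . . . . .
    . . . . . . . . . .
    . . . . . . . . . .
    . . . . . . . . . .
    . . . . . . . . . .
    . . . . . . . . . .
T3:
  2·area = 189  (B↔C swapped to make it positive)
  edge (7, 3)→(20, 4): d=(13,1) inclusive
  edge (20, 4)→(13, 18): d=(-7,14) inclusive
  edge (13, 18)→(7, 3): d=(-6,-15) inclusive
    (3,1)@(7, 3): e=[0,189,0] → X  [on edge]
    (4,1)@(9, 3): e=[-2,161,30] → .
    (3,2)@(7, 5): e=[26,175,-12] → .
    (4,2)@(9, 5): e=[24,147,18] → X
    (5,2)@(11, 5): e=[22,119,48] → X
    (6,2)@(13, 5): e=[20,91,78] → X
    (7,2)@(15, 5): e=[18,63,108] → X
    (8,2)@(17, 5): e=[16,35,138] → X
    (9,2)@(19, 5): e=[14,7,168] → X
    (4,3)@(9, 7): e=[50,133,6] → X
    (9,3)@(19, 7): e=[40,-7,156] → .
    (4,4)@(9, 9): e=[76,119,-6] → .
    (5,6)@(11, 13): e=[126,63,0] → X  [on edge]
    (7,11)@(15, 23): e=[252,-63,0] → .  [on edge]
  covered (24 px):
    . . . . . . . . . .
    . . . X . . . . . .
    . . . . X X X X X X
    . . . . X X X X X .
    . . . . . X X X X .
    . . . . . X X X . .
    . . . . . X X X . .
    . . . . . . X . . .
    . . . . . . X . . .
    . . . . . . . . . .
    . . . . . . . . . .
    . . . . . . . . . .

Z-buffer (winner per pixel, '.' = empty):
  . . . 2 2 2 2 . . .
  . . 2 3 2 2 2 2 . .
  . . . . 3 3 3 3 3 3
  . . . . 3 3 3 3 3 .
  . . . . . 3 3 3 3 .
  . . . . . 3 3 3 . .
  . . . . . 3 3 3 . .
  . . . . . . 3 . . .
  . . . . . . 3 . . .
  . . . . . . 0 0 . .
  . . . . . . 0 . . .
  . . . . . . . . . .

Final: 3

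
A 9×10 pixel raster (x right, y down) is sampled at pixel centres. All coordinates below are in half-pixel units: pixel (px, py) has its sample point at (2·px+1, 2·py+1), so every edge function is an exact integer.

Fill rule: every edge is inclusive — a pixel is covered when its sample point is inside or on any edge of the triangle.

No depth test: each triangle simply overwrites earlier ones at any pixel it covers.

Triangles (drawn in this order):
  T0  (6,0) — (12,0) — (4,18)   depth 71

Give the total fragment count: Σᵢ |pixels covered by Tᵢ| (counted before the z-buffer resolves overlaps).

T0:
  2·area = 108
  edge (6, 0)→(12, 0): d=(6,0) inclusive
  edge (12, 0)→(4, 18): d=(-8,18) inclusive
  edge (4, 18)→(6, 0): d=(2,-18) inclusive
    (3,0)@(7, 1): e=[6,82,20] → █
    (4,0)@(9, 1): e=[6,46,56] → █
    (5,0)@(11, 1): e=[6,10,92] → █
    (6,0)@(13, 1): e=[6,-26,128] → ·
    (3,1)@(7, 3): e=[18,66,24] → █
    (5,1)@(11, 3): e=[18,-6,96] → ·
    (3,2)@(7, 5): e=[30,50,28] → █
    (5,2)@(11, 5): e=[30,-22,100] → ·
    (3,3)@(7, 7): e=[42,34,32] → █
    (4,3)@(9, 7): e=[42,-2,68] → ·
    (2,4)@(5, 9): e=[54,54,0] → █  [on edge]
    (4,4)@(9, 9): e=[54,-18,72] → ·
  covered (14 px):
    · · · █ █ █ · · ·
    · · · █ █ · · · ·
    · · · █ █ · · · ·
    · · · █ · · · · ·
    · · █ █ · · · · ·
    · · █ █ · · · · ·
    · · █ · · · · · ·
    · · █ · · · · · ·
    · · · · · · · · ·
    · · · · · · · · ·

Final: 14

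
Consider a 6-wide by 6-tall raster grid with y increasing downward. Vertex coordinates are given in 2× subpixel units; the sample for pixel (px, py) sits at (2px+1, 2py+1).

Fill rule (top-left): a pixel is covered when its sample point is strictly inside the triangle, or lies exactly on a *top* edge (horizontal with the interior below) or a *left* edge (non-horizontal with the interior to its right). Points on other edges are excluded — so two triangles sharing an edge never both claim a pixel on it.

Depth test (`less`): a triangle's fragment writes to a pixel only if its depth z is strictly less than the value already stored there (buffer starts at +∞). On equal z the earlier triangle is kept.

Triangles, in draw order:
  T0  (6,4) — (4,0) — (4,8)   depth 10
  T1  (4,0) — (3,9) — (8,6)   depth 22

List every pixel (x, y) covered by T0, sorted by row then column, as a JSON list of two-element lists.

T0:
  2·area = 16  (B↔C swapped to make it positive)
  edge (6, 4)→(4, 8): d=(-2,4) right/bottom  bias=-1
  edge (4, 8)→(4, 0): d=(0,-8) top-left  bias=+0
  edge (4, 0)→(6, 4): d=(2,4) right/bottom  bias=-1
    (2,1)@(5, 3): e=[6,8,2] → X
    (3,1)@(7, 3): e=[-2,24,-6] → .
    (2,2)@(5, 5): e=[2,8,6] → X
    (3,2)@(7, 5): e=[-6,24,-2] → .
    (2,3)@(5, 7): e=[-2,8,10] → .
  covered (2 px):
    . . . . . .
    . . X . . .
    . . X . . .
    . . . . . .
    . . . . . .
    . . . . . .
T1:
  2·area = 42  (B↔C swapped to make it positive)
  edge (4, 0)→(8, 6): d=(4,6) right/bottom  bias=-1
  edge (8, 6)→(3, 9): d=(-5,3) right/bottom  bias=-1
  edge (3, 9)→(4, 0): d=(1,-9) top-left  bias=+0
    (2,1)@(5, 3): e=[6,24,12] → X
    (3,1)@(7, 3): e=[-6,18,30] → .
    (2,2)@(5, 5): e=[14,14,14] → X
    (3,2)@(7, 5): e=[2,8,32] → X
    (4,2)@(9, 5): e=[-10,2,50] → .
    (2,3)@(5, 7): e=[22,4,16] → X
    (3,3)@(7, 7): e=[10,-2,34] → .
    (1,4)@(3, 9): e=[42,0,0] → .  [on edge]
    (2,4)@(5, 9): e=[30,-6,18] → .
  covered (4 px):
    . . . . . .
    . . X . . .
    . . X X . .
    . . X . . .
    . . . . . .
    . . . . . .

Result: [[2,1],[2,2]]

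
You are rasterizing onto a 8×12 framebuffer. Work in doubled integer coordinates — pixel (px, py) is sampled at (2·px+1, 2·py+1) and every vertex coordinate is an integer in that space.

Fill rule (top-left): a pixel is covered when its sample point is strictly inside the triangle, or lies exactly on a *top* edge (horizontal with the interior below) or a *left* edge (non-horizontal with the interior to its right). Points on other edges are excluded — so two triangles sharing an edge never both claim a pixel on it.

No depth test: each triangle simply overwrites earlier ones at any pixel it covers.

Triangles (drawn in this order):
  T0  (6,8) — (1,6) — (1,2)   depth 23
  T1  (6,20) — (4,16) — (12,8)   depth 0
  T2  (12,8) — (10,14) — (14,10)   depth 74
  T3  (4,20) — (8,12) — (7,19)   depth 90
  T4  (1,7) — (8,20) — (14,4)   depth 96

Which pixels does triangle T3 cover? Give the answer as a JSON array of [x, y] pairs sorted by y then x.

T0:
  2·area = 20
  edge (6, 8)→(1, 6): d=(-5,-2) top-left  bias=+0
  edge (1, 6)→(1, 2): d=(0,-4) top-left  bias=+0
  edge (1, 2)→(6, 8): d=(5,6) right/bottom  bias=-1
    (0,0)@(1, 1): e=[25,0,-5] → .  [on edge]
    (0,1)@(1, 3): e=[15,0,5] → X  [on edge]
    (1,1)@(3, 3): e=[19,8,-7] → .
    (0,2)@(1, 5): e=[5,0,15] → X  [on edge]
    (1,2)@(3, 5): e=[9,8,3] → X
    (2,2)@(5, 5): e=[13,16,-9] → .
    (0,3)@(1, 7): e=[-5,0,25] → .  [on edge]
    (1,3)@(3, 7): e=[-1,8,13] → .
    (2,3)@(5, 7): e=[3,16,1] → X
    (3,3)@(7, 7): e=[7,24,-11] → .
    (0,4)@(1, 9): e=[-15,0,35] → .  [on edge]
    (2,4)@(5, 9): e=[-7,16,11] → .
    (0,5)@(1, 11): e=[-25,0,45] → .  [on edge]
    (0,6)@(1, 13): e=[-35,0,55] → .  [on edge]
    (0,7)@(1, 15): e=[-45,0,65] → .  [on edge]
    (0,8)@(1, 17): e=[-55,0,75] → .  [on edge]
    (0,9)@(1, 19): e=[-65,0,85] → .  [on edge]
    (0,10)@(1, 21): e=[-75,0,95] → .  [on edge]
    (0,11)@(1, 23): e=[-85,0,105] → .  [on edge]
  covered (4 px):
    . . . . . . . .
    X . . . . . . .
    X X . . . . . .
    . . X . . . . .
    . . . . . . . .
    . . . . . . . .
    . . . . . . . .
    . . . . . . . .
    . . . . . . . .
    . . . . . . . .
    . . . . . . . .
    . . . . . . . .
T1:
  2·area = 48
  edge (6, 20)→(4, 16): d=(-2,-4) top-left  bias=+0
  edge (4, 16)→(12, 8): d=(8,-8) top-left  bias=+0
  edge (12, 8)→(6, 20): d=(-6,12) right/bottom  bias=-1
    (7,2)@(15, 5): e=[66,0,-18] → .  [on edge]
    (6,3)@(13, 7): e=[54,0,-6] → .  [on edge]
    (5,4)@(11, 9): e=[42,0,6] → X  [on edge]
    (6,4)@(13, 9): e=[50,16,-18] → .
    (4,5)@(9, 11): e=[30,0,18] → X  [on edge]
    (5,5)@(11, 11): e=[38,16,-6] → .
    (3,6)@(7, 13): e=[18,0,30] → X  [on edge]
    (5,6)@(11, 13): e=[34,32,-18] → .
    (2,7)@(5, 15): e=[6,0,42] → X  [on edge]
    (4,7)@(9, 15): e=[22,32,-6] → .
    (1,8)@(3, 17): e=[-6,0,54] → .  [on edge]
    (2,8)@(5, 17): e=[2,16,30] → X
    (0,9)@(1, 19): e=[-18,0,66] → .  [on edge]
  covered (8 px):
    . . . . . . . .
    . . . . . . . .
    . . . . . . . .
    . . . . . . . .
    . . . . . X . .
    . . . . X . . .
    . . . X X . . .
    . . X X . . . .
    . . X X . . . .
    . . . . . . . .
    . . . . . . . .
    . . . . . . . .
T2:
  2·area = 16  (B↔C swapped to make it positive)
  edge (12, 8)→(14, 10): d=(2,2) right/bottom  bias=-1
  edge (14, 10)→(10, 14): d=(-4,4) right/bottom  bias=-1
  edge (10, 14)→(12, 8): d=(2,-6) top-left  bias=+0
    (2,0)@(5, 1): e=[0,72,-56] → .  [on edge]
    (3,1)@(7, 3): e=[0,56,-40] → .  [on edge]
    (4,2)@(9, 5): e=[0,40,-24] → .  [on edge]
    (6,2)@(13, 5): e=[-8,24,0] → .  [on edge]
    (5,3)@(11, 7): e=[0,24,-8] → .  [on edge]
    (6,4)@(13, 9): e=[0,8,8] → .  [on edge]
    (7,4)@(15, 9): e=[-4,0,20] → .  [on edge]
    (5,5)@(11, 11): e=[8,8,0] → X  [on edge]
    (6,5)@(13, 11): e=[4,0,12] → .  [on edge]
    (7,5)@(15, 11): e=[0,-8,24] → .  [on edge]
    (5,6)@(11, 13): e=[12,0,4] → .  [on edge]
    (4,7)@(9, 15): e=[20,0,-4] → .  [on edge]
    (3,8)@(7, 17): e=[28,0,-12] → .  [on edge]
    (4,8)@(9, 17): e=[24,-8,0] → .  [on edge]
    (2,9)@(5, 19): e=[36,0,-20] → .  [on edge]
    (1,10)@(3, 21): e=[44,0,-28] → .  [on edge]
    (0,11)@(1, 23): e=[52,0,-36] → .  [on edge]
    (3,11)@(7, 23): e=[40,-24,0] → .  [on edge]
  covered (1 px):
    . . . . . . . .
    . . . . . . . .
    . . . . . . . .
    . . . . . . . .
    . . . . . . . .
    . . . . . X . .
    . . . . . . . .
    . . . . . . . .
    . . . . . . . .
    . . . . . . . .
    . . . . . . . .
    . . . . . . . .
T3:
  2·area = 20
  edge (4, 20)→(8, 12): d=(4,-8) top-left  bias=+0
  edge (8, 12)→(7, 19): d=(-1,7) right/bottom  bias=-1
  edge (7, 19)→(4, 20): d=(-3,1) right/bottom  bias=-1
    (4,2)@(9, 5): e=[-20,0,40] → .  [on edge]
    (3,7)@(7, 15): e=[4,4,12] → X
    (4,7)@(9, 15): e=[20,-10,10] → .
    (3,8)@(7, 17): e=[12,2,6] → X
    (4,8)@(9, 17): e=[28,-12,4] → .
    (6,8)@(13, 17): e=[60,-40,0] → .  [on edge]
    (2,9)@(5, 19): e=[4,14,2] → X
    (3,9)@(7, 19): e=[20,0,0] → .  [on edge]
    (0,10)@(1, 21): e=[-20,40,0] → .  [on edge]
    (2,10)@(5, 21): e=[12,12,-4] → .
  covered (3 px):
    . . . . . . . .
    . . . . . . . .
    . . . . . . . .
    . . . . . . . .
    . . . . . . . .
    . . . . . . . .
    . . . . . . . .
    . . . X . . . .
    . . . X . . . .
    . . X . . . . .
    . . . . . . . .
    . . . . . . . .
T4:
  2·area = 190  (B↔C swapped to make it positive)
  edge (1, 7)→(14, 4): d=(13,-3) top-left  bias=+0
  edge (14, 4)→(8, 20): d=(-6,16) right/bottom  bias=-1
  edge (8, 20)→(1, 7): d=(-7,-13) top-left  bias=+0
    (5,2)@(11, 5): e=[4,42,144] → X
    (6,2)@(13, 5): e=[10,10,170] → X
    (7,2)@(15, 5): e=[16,-22,196] → .
    (0,3)@(1, 7): e=[0,190,0] → X  [on edge]
    (1,3)@(3, 7): e=[6,158,26] → X
    (2,3)@(5, 7): e=[12,126,52] → X
    (3,3)@(7, 7): e=[18,94,78] → X
    (4,3)@(9, 7): e=[24,62,104] → X
    (6,3)@(13, 7): e=[36,-2,156] → .
    (0,4)@(1, 9): e=[26,178,-14] → .
    (1,4)@(3, 9): e=[32,146,12] → X
    (6,4)@(13, 9): e=[62,-14,142] → .
  covered (24 px):
    . . . . . . . .
    . . . . . . . .
    . . . . . X X .
    X X X X X X . .
    . X X X X X . .
    . . X X X X . .
    . . X X X . . .
    . . . X X . . .
    . . . X X . . .
    . . . . . . . .
    . . . . . . . .
    . . . . . . . .

Final: [[3,7],[3,8],[2,9]]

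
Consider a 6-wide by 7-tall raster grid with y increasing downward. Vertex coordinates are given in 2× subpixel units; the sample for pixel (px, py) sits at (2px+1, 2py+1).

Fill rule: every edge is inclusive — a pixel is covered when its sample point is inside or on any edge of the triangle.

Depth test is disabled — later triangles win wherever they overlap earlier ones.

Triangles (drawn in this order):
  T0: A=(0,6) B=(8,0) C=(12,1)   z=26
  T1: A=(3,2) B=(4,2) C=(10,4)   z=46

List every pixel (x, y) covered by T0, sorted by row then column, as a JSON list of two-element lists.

T0:
  2·area = 32
  edge (0, 6)→(8, 0): d=(8,-6) inclusive
  edge (8, 0)→(12, 1): d=(4,1) inclusive
  edge (12, 1)→(0, 6): d=(-12,5) inclusive
    (3,0)@(7, 1): e=[2,5,25] → X
    (4,0)@(9, 1): e=[14,3,15] → X
    (5,0)@(11, 1): e=[26,1,5] → X
    (2,1)@(5, 3): e=[6,15,11] → X
    (4,1)@(9, 3): e=[30,11,-9] → .
    (5,1)@(11, 3): e=[42,9,-19] → .
    (2,2)@(5, 5): e=[22,23,-13] → .
    (3,2)@(7, 5): e=[34,21,-23] → .
  covered (5 px):
    . . . X X X
    . . X X . .
    . . . . . .
    . . . . . .
    . . . . . .
    . . . . . .
    . . . . . .
T1:
  2·area = 2
  edge (3, 2)→(4, 2): d=(1,0) inclusive
  edge (4, 2)→(10, 4): d=(6,2) inclusive
  edge (10, 4)→(3, 2): d=(-7,-2) inclusive
    (0,0)@(1, 1): e=[-1,0,3] → .  [on edge]
    (3,1)@(7, 3): e=[1,0,1] → X  [on edge]
    (4,1)@(9, 3): e=[1,-4,5] → .
    (3,2)@(7, 5): e=[3,12,-13] → .
  covered (1 px):
    . . . . . .
    . . . X . .
    . . . . . .
    . . . . . .
    . . . . . .
    . . . . . .
    . . . . . .

Final: [[3,0],[4,0],[5,0],[2,1],[3,1]]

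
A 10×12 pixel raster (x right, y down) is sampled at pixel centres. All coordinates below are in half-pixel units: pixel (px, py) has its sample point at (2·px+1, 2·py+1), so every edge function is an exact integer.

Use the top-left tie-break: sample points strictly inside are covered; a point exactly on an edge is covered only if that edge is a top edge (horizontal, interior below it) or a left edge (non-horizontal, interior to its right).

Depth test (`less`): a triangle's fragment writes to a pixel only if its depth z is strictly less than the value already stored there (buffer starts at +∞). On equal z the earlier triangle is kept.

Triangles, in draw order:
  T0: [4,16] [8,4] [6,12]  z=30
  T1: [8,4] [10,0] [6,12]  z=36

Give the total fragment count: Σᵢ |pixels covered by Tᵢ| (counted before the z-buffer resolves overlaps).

T0:
  2·area = 8
  edge (4, 16)→(8, 4): d=(4,-12) top-left  bias=+0
  edge (8, 4)→(6, 12): d=(-2,8) right/bottom  bias=-1
  edge (6, 12)→(4, 16): d=(-2,4) right/bottom  bias=-1
    (4,0)@(9, 1): e=[0,-2,10] → ·  [on edge]
    (3,3)@(7, 7): e=[0,2,6] → █  [on edge]
    (4,3)@(9, 7): e=[24,-14,-2] → ·
    (3,4)@(7, 9): e=[8,-2,2] → ·
    (2,6)@(5, 13): e=[0,6,2] → █  [on edge]
    (3,6)@(7, 13): e=[24,-10,-6] → ·
    (2,7)@(5, 15): e=[8,2,-2] → ·
    (1,9)@(3, 19): e=[0,10,-2] → ·  [on edge]
  covered (2 px):
    · · · · · · · · · ·
    · · · · · · · · · ·
    · · · · · · · · · ·
    · · · █ · · · · · ·
    · · · · · · · · · ·
    · · · · · · · · · ·
    · · █ · · · · · · ·
    · · · · · · · · · ·
    · · · · · · · · · ·
    · · · · · · · · · ·
    · · · · · · · · · ·
    · · · · · · · · · ·
T1:
  2·area = 8
  edge (8, 4)→(10, 0): d=(2,-4) top-left  bias=+0
  edge (10, 0)→(6, 12): d=(-4,12) right/bottom  bias=-1
  edge (6, 12)→(8, 4): d=(2,-8) top-left  bias=+0
    (4,1)@(9, 3): e=[2,0,6] → ·  [on edge]
    (3,4)@(7, 9): e=[6,0,2] → ·  [on edge]
    (2,7)@(5, 15): e=[10,0,-2] → ·  [on edge]
    (1,10)@(3, 21): e=[14,0,-6] → ·  [on edge]
  covered (0 px):
    · · · · · · · · · ·
    · · · · · · · · · ·
    · · · · · · · · · ·
    · · · · · · · · · ·
    · · · · · · · · · ·
    · · · · · · · · · ·
    · · · · · · · · · ·
    · · · · · · · · · ·
    · · · · · · · · · ·
    · · · · · · · · · ·
    · · · · · · · · · ·
    · · · · · · · · · ·

Final: 2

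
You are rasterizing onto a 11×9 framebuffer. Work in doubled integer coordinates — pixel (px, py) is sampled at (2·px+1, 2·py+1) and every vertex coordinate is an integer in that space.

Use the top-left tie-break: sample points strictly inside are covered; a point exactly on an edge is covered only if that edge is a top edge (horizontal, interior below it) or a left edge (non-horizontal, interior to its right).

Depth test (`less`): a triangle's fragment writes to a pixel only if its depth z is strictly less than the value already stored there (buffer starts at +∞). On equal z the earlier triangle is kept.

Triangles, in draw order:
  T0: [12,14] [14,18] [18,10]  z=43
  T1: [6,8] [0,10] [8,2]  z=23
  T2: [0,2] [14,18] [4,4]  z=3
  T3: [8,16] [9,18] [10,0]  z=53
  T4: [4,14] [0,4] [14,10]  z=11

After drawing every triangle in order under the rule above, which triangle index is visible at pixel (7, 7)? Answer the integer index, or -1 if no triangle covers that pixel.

T0:
  2·area = 32  (B↔C swapped to make it positive)
  edge (12, 14)→(18, 10): d=(6,-4) top-left  bias=+0
  edge (18, 10)→(14, 18): d=(-4,8) right/bottom  bias=-1
  edge (14, 18)→(12, 14): d=(-2,-4) top-left  bias=+0
    (8,5)@(17, 11): e=[2,4,26] → █
    (9,5)@(19, 11): e=[10,-12,34] → ·
    (7,6)@(15, 13): e=[6,12,14] → █
    (8,6)@(17, 13): e=[14,-4,22] → ·
    (6,7)@(13, 15): e=[10,20,2] → █
    (8,7)@(17, 15): e=[26,-12,18] → ·
    (6,8)@(13, 17): e=[22,12,-2] → ·
    (7,8)@(15, 17): e=[30,-4,6] → ·
  covered (4 px):
    · · · · · · · · · · ·
    · · · · · · · · · · ·
    · · · · · · · · · · ·
    · · · · · · · · · · ·
    · · · · · · · · · · ·
    · · · · · · · · █ · ·
    · · · · · · · █ · · ·
    · · · · · · █ █ · · ·
    · · · · · · · · · · ·
T1:
  2·area = 32
  edge (6, 8)→(0, 10): d=(-6,2) right/bottom  bias=-1
  edge (0, 10)→(8, 2): d=(8,-8) top-left  bias=+0
  edge (8, 2)→(6, 8): d=(-2,6) right/bottom  bias=-1
    (4,0)@(9, 1): e=[36,0,-4] → ·  [on edge]
    (3,1)@(7, 3): e=[28,0,4] → █  [on edge]
    (4,1)@(9, 3): e=[24,16,-8] → ·
    (10,1)@(21, 3): e=[0,112,-80] → ·  [on edge]
    (2,2)@(5, 5): e=[20,0,12] → █  [on edge]
    (3,2)@(7, 5): e=[16,16,0] → ·  [on edge]
    (7,2)@(15, 5): e=[0,80,-48] → ·  [on edge]
    (1,3)@(3, 7): e=[12,0,20] → █  [on edge]
    (3,3)@(7, 7): e=[4,32,-4] → ·
    (4,3)@(9, 7): e=[0,48,-16] → ·  [on edge]
    (0,4)@(1, 9): e=[4,0,28] → █  [on edge]
    (1,4)@(3, 9): e=[0,16,16] → ·  [on edge]
    (2,5)@(5, 11): e=[-16,48,0] → ·  [on edge]
    (1,8)@(3, 17): e=[-48,80,0] → ·  [on edge]
  covered (5 px):
    · · · · · · · · · · ·
    · · · █ · · · · · · ·
    · · █ · · · · · · · ·
    · █ █ · · · · · · · ·
    █ · · · · · · · · · ·
    · · · · · · · · · · ·
    · · · · · · · · · · ·
    · · · · · · · · · · ·
    · · · · · · · · · · ·
T2:
  2·area = 36  (B↔C swapped to make it positive)
  edge (0, 2)→(4, 4): d=(4,2) right/bottom  bias=-1
  edge (4, 4)→(14, 18): d=(10,14) right/bottom  bias=-1
  edge (14, 18)→(0, 2): d=(-14,-16) top-left  bias=+0
    (0,1)@(1, 3): e=[2,32,2] → █
    (1,1)@(3, 3): e=[-2,4,34] → ·
    (0,2)@(1, 5): e=[10,52,-26] → ·
    (1,2)@(3, 5): e=[6,24,6] → █
    (2,2)@(5, 5): e=[2,-4,38] → ·
    (1,3)@(3, 7): e=[14,44,-22] → ·
    (2,3)@(5, 7): e=[10,16,10] → █
    (3,3)@(7, 7): e=[6,-12,42] → ·
    (2,4)@(5, 9): e=[18,36,-18] → ·
    (3,4)@(7, 9): e=[14,8,14] → █
    (4,4)@(9, 9): e=[10,-20,46] → ·
    (3,5)@(7, 11): e=[22,28,-14] → ·
    (4,5)@(9, 11): e=[18,0,18] → ·  [on edge]
  covered (4 px):
    · · · · · · · · · · ·
    █ · · · · · · · · · ·
    · █ · · · · · · · · ·
    · · █ · · · · · · · ·
    · · · █ · · · · · · ·
    · · · · · · · · · · ·
    · · · · · · · · · · ·
    · · · · · · · · · · ·
    · · · · · · · · · · ·
T3:
  2·area = 20  (B↔C swapped to make it positive)
  edge (8, 16)→(10, 0): d=(2,-16) top-left  bias=+0
  edge (10, 0)→(9, 18): d=(-1,18) right/bottom  bias=-1
  edge (9, 18)→(8, 16): d=(-1,-2) top-left  bias=+0
    (4,4)@(9, 9): e=[2,9,9] → █
    (5,4)@(11, 9): e=[34,-27,13] → ·
    (4,5)@(9, 11): e=[6,7,7] → █
    (5,5)@(11, 11): e=[38,-29,11] → ·
    (4,6)@(9, 13): e=[10,5,5] → █
    (5,6)@(11, 13): e=[42,-31,9] → ·
    (4,7)@(9, 15): e=[14,3,3] → █
    (5,7)@(11, 15): e=[46,-33,7] → ·
    (4,8)@(9, 17): e=[18,1,1] → █
    (5,8)@(11, 17): e=[50,-35,5] → ·
  covered (5 px):
    · · · · · · · · · · ·
    · · · · · · · · · · ·
    · · · · · · · · · · ·
    · · · · · · · · · · ·
    · · · · █ · · · · · ·
    · · · · █ · · · · · ·
    · · · · █ · · · · · ·
    · · · · █ · · · · · ·
    · · · · █ · · · · · ·
T4:
  2·area = 116
  edge (4, 14)→(0, 4): d=(-4,-10) top-left  bias=+0
  edge (0, 4)→(14, 10): d=(14,6) right/bottom  bias=-1
  edge (14, 10)→(4, 14): d=(-10,4) right/bottom  bias=-1
    (0,2)@(1, 5): e=[6,8,102] → █
    (1,2)@(3, 5): e=[26,-4,94] → ·
    (0,3)@(1, 7): e=[-2,36,82] → ·
    (1,3)@(3, 7): e=[18,24,74] → █
    (2,3)@(5, 7): e=[38,12,66] → █
    (3,3)@(7, 7): e=[58,0,58] → ·  [on edge]
    (1,4)@(3, 9): e=[10,52,54] → █
    (3,4)@(7, 9): e=[50,28,38] → █
    (4,4)@(9, 9): e=[70,16,30] → █
    (5,4)@(11, 9): e=[90,4,22] → █
    (6,4)@(13, 9): e=[110,-8,14] → ·
    (1,5)@(3, 11): e=[2,80,34] → █
    (10,6)@(21, 13): e=[174,0,-58] → ·  [on edge]
  covered (14 px):
    · · · · · · · · · · ·
    · · · · · · · · · · ·
    █ · · · · · · · · · ·
    · █ █ · · · · · · · ·
    · █ █ █ █ █ · · · · ·
    · █ █ █ █ █ · · · · ·
    · · █ · · · · · · · ·
    · · · · · · · · · · ·
    · · · · · · · · · · ·

Z-buffer (winner per pixel, '.' = empty):
  . . . . . . . . . . .
  2 . . 1 . . . . . . .
  4 2 1 . . . . . . . .
  . 4 2 . . . . . . . .
  1 4 4 2 4 4 . . . . .
  . 4 4 4 4 4 . . 0 . .
  . . 4 . 3 . . 0 . . .
  . . . . 3 . 0 0 . . .
  . . . . 3 . . . . . .

Result: 0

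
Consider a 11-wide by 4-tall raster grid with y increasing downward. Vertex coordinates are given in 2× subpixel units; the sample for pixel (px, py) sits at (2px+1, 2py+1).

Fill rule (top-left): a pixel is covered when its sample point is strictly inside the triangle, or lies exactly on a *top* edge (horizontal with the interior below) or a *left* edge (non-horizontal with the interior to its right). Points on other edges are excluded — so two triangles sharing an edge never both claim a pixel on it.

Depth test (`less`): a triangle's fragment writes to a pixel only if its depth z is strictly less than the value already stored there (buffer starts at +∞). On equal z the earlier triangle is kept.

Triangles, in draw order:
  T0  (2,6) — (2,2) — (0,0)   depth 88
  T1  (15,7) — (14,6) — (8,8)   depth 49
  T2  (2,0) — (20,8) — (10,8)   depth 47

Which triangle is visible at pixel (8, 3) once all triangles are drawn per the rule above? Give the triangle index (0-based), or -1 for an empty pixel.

T0:
  2·area = 8  (B↔C swapped to make it positive)
  edge (2, 6)→(0, 0): d=(-2,-6) top-left  bias=+0
  edge (0, 0)→(2, 2): d=(2,2) right/bottom  bias=-1
  edge (2, 2)→(2, 6): d=(0,4) right/bottom  bias=-1
    (0,0)@(1, 1): e=[4,0,4] → ·  [on edge]
    (0,1)@(1, 3): e=[0,4,4] → #  [on edge]
    (1,1)@(3, 3): e=[12,0,-4] → ·  [on edge]
    (0,2)@(1, 5): e=[-4,8,4] → ·
    (2,2)@(5, 5): e=[20,0,-12] → ·  [on edge]
    (3,3)@(7, 7): e=[28,0,-20] → ·  [on edge]
  covered (1 px):
    · · · · · · · · · · ·
    # · · · · · · · · · ·
    · · · · · · · · · · ·
    · · · · · · · · · · ·
T1:
  2·area = 8  (B↔C swapped to make it positive)
  edge (15, 7)→(8, 8): d=(-7,1) right/bottom  bias=-1
  edge (8, 8)→(14, 6): d=(6,-2) top-left  bias=+0
  edge (14, 6)→(15, 7): d=(1,1) right/bottom  bias=-1
    (4,0)@(9, 1): e=[48,-40,0] → ·  [on edge]
    (5,1)@(11, 3): e=[32,-24,0] → ·  [on edge]
    (6,2)@(13, 5): e=[16,-8,0] → ·  [on edge]
    (8,2)@(17, 5): e=[12,0,-4] → ·  [on edge]
    (5,3)@(11, 7): e=[4,0,4] → #  [on edge]
    (6,3)@(13, 7): e=[2,4,2] → #
    (7,3)@(15, 7): e=[0,8,0] → ·  [on edge]
  covered (2 px):
    · · · · · · · · · · ·
    · · · · · · · · · · ·
    · · · · · · · · · · ·
    · · · · · # # · · · ·
T2:
  2·area = 80
  edge (2, 0)→(20, 8): d=(18,8) right/bottom  bias=-1
  edge (20, 8)→(10, 8): d=(-10,0) right/bottom  bias=-1
  edge (10, 8)→(2, 0): d=(-8,-8) top-left  bias=+0
    (1,0)@(3, 1): e=[10,70,0] → #  [on edge]
    (2,0)@(5, 1): e=[-6,70,16] → ·
    (1,1)@(3, 3): e=[46,50,-16] → ·
    (2,1)@(5, 3): e=[30,50,0] → #  [on edge]
    (3,1)@(7, 3): e=[14,50,16] → #
    (4,1)@(9, 3): e=[-2,50,32] → ·
    (2,2)@(5, 5): e=[66,30,-16] → ·
    (3,2)@(7, 5): e=[50,30,0] → #  [on edge]
    (4,2)@(9, 5): e=[34,30,16] → #
    (5,2)@(11, 5): e=[18,30,32] → #
    (6,2)@(13, 5): e=[2,30,48] → #
    (7,2)@(15, 5): e=[-14,30,64] → ·
    (4,3)@(9, 7): e=[70,10,0] → #  [on edge]
  covered (12 px):
    · # · · · · · · · · ·
    · · # # · · · · · · ·
    · · · # # # # · · · ·
    · · · · # # # # # · ·

Z-buffer (winner per pixel, '.' = empty):
  . 2 . . . . . . . . .
  0 . 2 2 . . . . . . .
  . . . 2 2 2 2 . . . .
  . . . . 2 2 2 2 2 . .

Result: 2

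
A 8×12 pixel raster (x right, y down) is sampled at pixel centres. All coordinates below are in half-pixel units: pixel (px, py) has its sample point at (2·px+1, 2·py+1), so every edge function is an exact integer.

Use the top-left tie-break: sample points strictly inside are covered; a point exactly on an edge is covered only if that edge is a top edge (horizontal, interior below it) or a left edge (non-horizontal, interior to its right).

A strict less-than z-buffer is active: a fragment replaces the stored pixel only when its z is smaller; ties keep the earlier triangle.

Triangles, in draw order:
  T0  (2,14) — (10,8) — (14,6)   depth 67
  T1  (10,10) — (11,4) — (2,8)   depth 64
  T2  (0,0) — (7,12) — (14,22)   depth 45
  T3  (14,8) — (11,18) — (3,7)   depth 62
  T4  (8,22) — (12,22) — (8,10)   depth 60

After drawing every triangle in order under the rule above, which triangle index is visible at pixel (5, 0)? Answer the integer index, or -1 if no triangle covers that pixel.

T0:
  2·area = 8
  edge (2, 14)→(10, 8): d=(8,-6) top-left  bias=+0
  edge (10, 8)→(14, 6): d=(4,-2) top-left  bias=+0
  edge (14, 6)→(2, 14): d=(-12,8) right/bottom  bias=-1
    (4,4)@(9, 9): e=[2,2,4] → #
    (5,4)@(11, 9): e=[14,6,-12] → ·
    (4,5)@(9, 11): e=[18,10,-20] → ·
  covered (1 px):
    · · · · · · · ·
    · · · · · · · ·
    · · · · · · · ·
    · · · · · · · ·
    · · · · # · · ·
    · · · · · · · ·
    · · · · · · · ·
    · · · · · · · ·
    · · · · · · · ·
    · · · · · · · ·
    · · · · · · · ·
    · · · · · · · ·
T1:
  2·area = 50  (B↔C swapped to make it positive)
  edge (10, 10)→(2, 8): d=(-8,-2) top-left  bias=+0
  edge (2, 8)→(11, 4): d=(9,-4) top-left  bias=+0
  edge (11, 4)→(10, 10): d=(-1,6) right/bottom  bias=-1
    (4,2)@(9, 5): e=[38,1,11] → #
    (5,2)@(11, 5): e=[42,9,-1] → ·
    (2,3)@(5, 7): e=[14,3,33] → #
    (3,3)@(7, 7): e=[18,11,21] → #
    (5,3)@(11, 7): e=[26,27,-3] → ·
    (2,4)@(5, 9): e=[-2,21,31] → ·
    (3,4)@(7, 9): e=[2,29,19] → #
    (5,4)@(11, 9): e=[10,45,-5] → ·
    (3,5)@(7, 11): e=[-14,47,17] → ·
    (4,5)@(9, 11): e=[-10,55,5] → ·
  covered (6 px):
    · · · · · · · ·
    · · · · · · · ·
    · · · · # · · ·
    · · # # # · · ·
    · · · # # · · ·
    · · · · · · · ·
    · · · · · · · ·
    · · · · · · · ·
    · · · · · · · ·
    · · · · · · · ·
    · · · · · · · ·
    · · · · · · · ·
T2:
  2·area = 14  (B↔C swapped to make it positive)
  edge (0, 0)→(14, 22): d=(14,22) right/bottom  bias=-1
  edge (14, 22)→(7, 12): d=(-7,-10) top-left  bias=+0
  edge (7, 12)→(0, 0): d=(-7,-12) top-left  bias=+0
    (1,2)@(3, 5): e=[4,9,1] → #
    (2,2)@(5, 5): e=[-40,29,25] → ·
    (1,3)@(3, 7): e=[32,-5,-13] → ·
    (3,5)@(7, 11): e=[0,7,7] → ·  [on edge]
  covered (1 px):
    · · · · · · · ·
    · · · · · · · ·
    · # · · · · · ·
    · · · · · · · ·
    · · · · · · · ·
    · · · · · · · ·
    · · · · · · · ·
    · · · · · · · ·
    · · · · · · · ·
    · · · · · · · ·
    · · · · · · · ·
    · · · · · · · ·
T3:
  2·area = 113
  edge (14, 8)→(11, 18): d=(-3,10) right/bottom  bias=-1
  edge (11, 18)→(3, 7): d=(-8,-11) top-left  bias=+0
  edge (3, 7)→(14, 8): d=(11,1) right/bottom  bias=-1
    (1,3)@(3, 7): e=[113,0,0] → ·  [on edge]
    (2,4)@(5, 9): e=[87,6,20] → #
    (3,4)@(7, 9): e=[67,28,18] → #
    (4,4)@(9, 9): e=[47,50,16] → #
    (5,4)@(11, 9): e=[27,72,14] → #
    (6,4)@(13, 9): e=[7,94,12] → #
    (7,4)@(15, 9): e=[-13,116,10] → ·
    (2,5)@(5, 11): e=[81,-10,42] → ·
    (3,5)@(7, 11): e=[61,12,40] → #
    (7,5)@(15, 11): e=[-19,100,32] → ·
    (3,6)@(7, 13): e=[55,-4,62] → ·
    (4,6)@(9, 13): e=[35,18,60] → #
  covered (14 px):
    · · · · · · · ·
    · · · · · · · ·
    · · · · · · · ·
    · · · · · · · ·
    · · # # # # # ·
    · · · # # # # ·
    · · · · # # · ·
    · · · · # # · ·
    · · · · · # · ·
    · · · · · · · ·
    · · · · · · · ·
    · · · · · · · ·
T4:
  2·area = 48  (B↔C swapped to make it positive)
  edge (8, 22)→(8, 10): d=(0,-12) top-left  bias=+0
  edge (8, 10)→(12, 22): d=(4,12) right/bottom  bias=-1
  edge (12, 22)→(8, 22): d=(-4,0) right/bottom  bias=-1
    (2,0)@(5, 1): e=[-36,0,84] → ·  [on edge]
    (3,3)@(7, 7): e=[-12,0,60] → ·  [on edge]
    (4,6)@(9, 13): e=[12,0,36] → ·  [on edge]
    (4,7)@(9, 15): e=[12,8,28] → #
    (5,7)@(11, 15): e=[36,-16,28] → ·
    (4,8)@(9, 17): e=[12,16,20] → #
    (5,8)@(11, 17): e=[36,-8,20] → ·
    (4,9)@(9, 19): e=[12,24,12] → #
    (5,9)@(11, 19): e=[36,0,12] → ·  [on edge]
    (4,10)@(9, 21): e=[12,32,4] → #
    (5,10)@(11, 21): e=[36,8,4] → #
    (6,10)@(13, 21): e=[60,-16,4] → ·
  covered (5 px):
    · · · · · · · ·
    · · · · · · · ·
    · · · · · · · ·
    · · · · · · · ·
    · · · · · · · ·
    · · · · · · · ·
    · · · · · · · ·
    · · · · # · · ·
    · · · · # · · ·
    · · · · # · · ·
    · · · · # # · ·
    · · · · · · · ·

Z-buffer (winner per pixel, '.' = empty):
  . . . . . . . .
  . . . . . . . .
  . 2 . . 1 . . .
  . . 1 1 1 . . .
  . . 3 3 3 3 3 .
  . . . 3 3 3 3 .
  . . . . 3 3 . .
  . . . . 4 3 . .
  . . . . 4 3 . .
  . . . . 4 . . .
  . . . . 4 4 . .
  . . . . . . . .

Final: -1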